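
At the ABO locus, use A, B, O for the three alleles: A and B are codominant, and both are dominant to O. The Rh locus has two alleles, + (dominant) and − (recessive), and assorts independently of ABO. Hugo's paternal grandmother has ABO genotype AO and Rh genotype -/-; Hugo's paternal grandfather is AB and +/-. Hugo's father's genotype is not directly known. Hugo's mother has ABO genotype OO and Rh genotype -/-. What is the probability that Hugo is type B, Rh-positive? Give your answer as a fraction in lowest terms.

1/16

Hugo's father's ABO genotype from AO × AB: 1/4 AA, 1/4 AB, 1/4 AO, 1/4 BO.
Crossing each possibility with the mother OO and summing P(type B): 1/4·0 + 1/4·1/2 + 1/4·0 + 1/4·1/2 = 1/4.
Similarly for Rh via the father's Rh distribution: P(Rh+) = 1/4.
Independent loci: 1/4 × 1/4 = 1/16.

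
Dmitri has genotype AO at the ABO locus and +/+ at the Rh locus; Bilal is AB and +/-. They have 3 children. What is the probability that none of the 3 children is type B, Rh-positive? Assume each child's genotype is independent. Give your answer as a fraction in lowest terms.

27/64

ABO cross AO × AB → 1/2 A, 1/4 B, 1/4 AB.
Rh cross +/+ × +/- → 1 Rh+; so P(type B, Rh-positive) = 1/4 × 1 = 1/4 per child.
P(not type B, Rh-positive) = 3/4 for one child; (3/4)^3 = 27/64.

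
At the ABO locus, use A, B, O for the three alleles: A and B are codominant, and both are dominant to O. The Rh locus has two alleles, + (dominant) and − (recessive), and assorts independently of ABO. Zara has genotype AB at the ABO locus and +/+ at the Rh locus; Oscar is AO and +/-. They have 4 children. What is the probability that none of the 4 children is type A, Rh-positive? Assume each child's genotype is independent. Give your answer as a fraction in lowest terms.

1/16

ABO cross AB × AO → 1/2 A, 1/4 B, 1/4 AB.
Rh cross +/+ × +/- → 1 Rh+; so P(type A, Rh-positive) = 1/2 × 1 = 1/2 per child.
P(not type A, Rh-positive) = 1/2 for one child; (1/2)^4 = 1/16.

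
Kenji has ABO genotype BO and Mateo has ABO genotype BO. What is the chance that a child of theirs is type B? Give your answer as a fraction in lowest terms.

3/4

ABO cross BO × BO → offspring phenotypes: 1/4 O, 3/4 B.
So P(type B) = 3/4.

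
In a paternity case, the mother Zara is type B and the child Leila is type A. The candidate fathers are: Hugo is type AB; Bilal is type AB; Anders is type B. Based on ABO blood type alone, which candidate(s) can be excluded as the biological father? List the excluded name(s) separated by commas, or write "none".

A candidate is excluded only if no genotype consistent with his phenotype could produce a type A child with a type B mother.
Anders (type B): no genotype consistent with that phenotype can produce a type-A child with a type-B mother.

Anders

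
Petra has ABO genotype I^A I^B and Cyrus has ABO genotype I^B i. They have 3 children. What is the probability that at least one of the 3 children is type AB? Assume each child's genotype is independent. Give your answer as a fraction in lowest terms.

37/64

ABO cross I^A I^B × I^B i → 1/4 A, 1/2 B, 1/4 AB.
So P(type AB) = 1/4 per child.
P(none) = (3/4)^3 = 27/64; P(at least one) = 1 − 27/64 = 37/64.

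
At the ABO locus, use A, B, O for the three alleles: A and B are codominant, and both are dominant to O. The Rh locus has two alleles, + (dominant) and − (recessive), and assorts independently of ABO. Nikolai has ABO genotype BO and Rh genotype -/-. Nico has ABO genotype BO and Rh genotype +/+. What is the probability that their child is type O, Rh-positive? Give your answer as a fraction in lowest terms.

1/4

ABO cross BO × BO → offspring phenotypes: 1/4 O, 3/4 B.
Rh cross -/- × +/+ → 1 Rh+.
Independent loci: P(type O, Rh-positive) = 1/4 × 1 = 1/4.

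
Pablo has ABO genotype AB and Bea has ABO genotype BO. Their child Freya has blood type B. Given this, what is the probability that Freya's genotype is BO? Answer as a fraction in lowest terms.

Cross AB × BO → 1/4 AB, 1/4 AO, 1/4 BB, 1/4 BO.
Type-B genotypes among offspring: BB (1/4), BO (1/4); total 1/2.
P(BO | type B) = (1/4) / (1/2) = 1/2.

1/2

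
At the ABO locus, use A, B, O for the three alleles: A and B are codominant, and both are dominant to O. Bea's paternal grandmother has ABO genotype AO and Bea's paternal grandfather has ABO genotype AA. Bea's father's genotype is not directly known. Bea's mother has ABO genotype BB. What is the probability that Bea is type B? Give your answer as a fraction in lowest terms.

Bea's father's ABO genotype from AO × AA: 1/2 AA, 1/2 AO.
Crossing each possibility with the mother BB and summing P(type B): 1/2·0 + 1/2·1/2 = 1/4.

1/4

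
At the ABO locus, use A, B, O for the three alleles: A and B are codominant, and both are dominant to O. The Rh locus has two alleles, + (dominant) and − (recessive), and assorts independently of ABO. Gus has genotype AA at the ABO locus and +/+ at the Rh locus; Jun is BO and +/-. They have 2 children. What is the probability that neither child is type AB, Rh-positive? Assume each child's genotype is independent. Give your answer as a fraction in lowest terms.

1/4

ABO cross AA × BO → 1/2 A, 1/2 AB.
Rh cross +/+ × +/- → 1 Rh+; so P(type AB, Rh-positive) = 1/2 × 1 = 1/2 per child.
P(not type AB, Rh-positive) = 1/2 for one child; (1/2)^2 = 1/4.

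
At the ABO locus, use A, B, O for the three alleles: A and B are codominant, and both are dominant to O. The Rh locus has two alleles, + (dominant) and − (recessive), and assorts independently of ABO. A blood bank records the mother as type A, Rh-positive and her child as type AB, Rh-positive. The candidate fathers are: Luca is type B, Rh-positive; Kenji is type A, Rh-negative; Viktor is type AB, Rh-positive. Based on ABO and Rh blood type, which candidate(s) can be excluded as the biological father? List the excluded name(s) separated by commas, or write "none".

A candidate is excluded only if no genotype consistent with his phenotype could produce a type AB, Rh-positive child with a type A, Rh-positive mother.
Kenji (type A, Rh-): no genotype consistent with that phenotype can produce a type-AB Rh+ child with a type-A mother.

Kenji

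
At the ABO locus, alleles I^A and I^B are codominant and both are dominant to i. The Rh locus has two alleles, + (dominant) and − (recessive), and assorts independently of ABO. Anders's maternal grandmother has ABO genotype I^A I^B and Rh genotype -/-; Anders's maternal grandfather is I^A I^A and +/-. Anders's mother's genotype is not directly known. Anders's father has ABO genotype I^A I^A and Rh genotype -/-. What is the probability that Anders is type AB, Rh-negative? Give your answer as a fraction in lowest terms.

3/16

Anders's mother's ABO genotype from I^A I^B × I^A I^A: 1/2 I^A I^A, 1/2 I^A I^B.
Crossing each possibility with the father I^A I^A and summing P(type AB): 1/2·0 + 1/2·1/2 = 1/4.
Similarly for Rh via the mother's Rh distribution: P(Rh-) = 3/4.
Independent loci: 1/4 × 3/4 = 3/16.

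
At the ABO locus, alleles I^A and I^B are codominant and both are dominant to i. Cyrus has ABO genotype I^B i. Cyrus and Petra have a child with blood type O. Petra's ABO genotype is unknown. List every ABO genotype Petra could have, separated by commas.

I^A i, I^B i, i i

For each candidate genotype of Petra, check whether crossing it with I^B i can produce every observed child phenotype.
  I^A I^A → possible child types {A, AB} ✗
  I^A I^B → possible child types {A, B, AB} ✗
  I^A i → possible child types {O, A, B, AB} ✓
  I^B I^B → possible child types {B} ✗
  I^B i → possible child types {O, B} ✓
  i i → possible child types {O, B} ✓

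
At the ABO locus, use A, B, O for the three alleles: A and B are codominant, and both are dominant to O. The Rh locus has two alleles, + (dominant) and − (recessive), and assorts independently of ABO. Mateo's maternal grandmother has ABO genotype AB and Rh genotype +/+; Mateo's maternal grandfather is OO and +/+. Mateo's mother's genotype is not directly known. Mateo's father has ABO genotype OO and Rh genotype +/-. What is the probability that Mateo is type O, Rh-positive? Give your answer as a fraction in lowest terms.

Mateo's mother's ABO genotype from AB × OO: 1/2 AO, 1/2 BO.
Crossing each possibility with the father OO and summing P(type O): 1/2·1/2 + 1/2·1/2 = 1/2.
Similarly for Rh via the mother's Rh distribution: P(Rh+) = 1.
Independent loci: 1/2 × 1 = 1/2.

1/2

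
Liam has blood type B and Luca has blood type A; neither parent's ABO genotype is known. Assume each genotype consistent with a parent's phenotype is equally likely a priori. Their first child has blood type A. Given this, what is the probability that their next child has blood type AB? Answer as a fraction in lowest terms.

Possible genotypes: Liam ∈ {BB, BO}; Luca ∈ {AA, AO}.
Weight each parental genotype pair by prior × P(type-A child):
  BO × AA: posterior weight 2/3; P(next child type AB) = 1/2.
  BO × AO: posterior weight 1/3; P(next child type AB) = 1/4.
Weighted sum = 5/12.

5/12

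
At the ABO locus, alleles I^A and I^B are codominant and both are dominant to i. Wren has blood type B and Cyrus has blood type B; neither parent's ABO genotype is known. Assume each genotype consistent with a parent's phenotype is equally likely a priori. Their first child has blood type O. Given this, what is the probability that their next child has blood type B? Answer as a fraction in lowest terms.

3/4

Possible genotypes: Wren ∈ {I^B I^B, I^B i}; Cyrus ∈ {I^B I^B, I^B i}.
Weight each parental genotype pair by prior × P(type-O child):
  I^B i × I^B i: posterior weight 1; P(next child type B) = 3/4.
Weighted sum = 3/4.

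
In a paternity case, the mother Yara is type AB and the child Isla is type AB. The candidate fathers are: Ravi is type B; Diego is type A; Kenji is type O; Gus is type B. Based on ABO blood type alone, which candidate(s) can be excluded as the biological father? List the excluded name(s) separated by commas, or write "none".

A candidate is excluded only if no genotype consistent with his phenotype could produce a type AB child with a type AB mother.
Kenji (type O): no genotype consistent with that phenotype can produce a type-AB child with a type-AB mother.

Kenji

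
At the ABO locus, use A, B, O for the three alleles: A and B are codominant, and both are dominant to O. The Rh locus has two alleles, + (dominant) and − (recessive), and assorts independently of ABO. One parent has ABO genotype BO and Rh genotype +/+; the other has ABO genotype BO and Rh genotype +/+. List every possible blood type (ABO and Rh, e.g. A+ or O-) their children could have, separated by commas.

O+, B+

Gametes from BO × BO give offspring ABO genotypes BB, BO, OO, i.e. phenotypes O, B.
Rh cross +/+ × +/+ → phenotypes Rh+.
Combining independently: O+, B+.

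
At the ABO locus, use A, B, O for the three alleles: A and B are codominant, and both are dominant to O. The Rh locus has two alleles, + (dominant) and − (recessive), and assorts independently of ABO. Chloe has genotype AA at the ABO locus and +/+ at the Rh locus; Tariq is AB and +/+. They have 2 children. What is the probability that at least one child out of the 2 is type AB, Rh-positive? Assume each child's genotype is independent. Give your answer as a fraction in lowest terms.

3/4

ABO cross AA × AB → 1/2 A, 1/2 AB.
Rh cross +/+ × +/+ → 1 Rh+; so P(type AB, Rh-positive) = 1/2 × 1 = 1/2 per child.
P(none) = (1/2)^2 = 1/4; P(at least one) = 1 − 1/4 = 3/4.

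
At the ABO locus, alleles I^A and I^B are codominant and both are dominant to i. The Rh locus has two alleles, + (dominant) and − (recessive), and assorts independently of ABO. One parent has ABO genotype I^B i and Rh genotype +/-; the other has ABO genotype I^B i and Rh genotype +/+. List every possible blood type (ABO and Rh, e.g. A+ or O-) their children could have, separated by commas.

Gametes from I^B i × I^B i give offspring ABO genotypes I^B I^B, I^B i, i i, i.e. phenotypes O, B.
Rh cross +/- × +/+ → phenotypes Rh+.
Combining independently: O+, B+.

O+, B+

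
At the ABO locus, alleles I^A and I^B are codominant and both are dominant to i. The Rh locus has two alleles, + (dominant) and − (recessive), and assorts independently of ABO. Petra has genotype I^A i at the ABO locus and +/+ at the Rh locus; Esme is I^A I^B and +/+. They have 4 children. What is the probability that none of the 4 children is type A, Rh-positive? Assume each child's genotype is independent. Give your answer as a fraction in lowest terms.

ABO cross I^A i × I^A I^B → 1/2 A, 1/4 B, 1/4 AB.
Rh cross +/+ × +/+ → 1 Rh+; so P(type A, Rh-positive) = 1/2 × 1 = 1/2 per child.
P(not type A, Rh-positive) = 1/2 for one child; (1/2)^4 = 1/16.

1/16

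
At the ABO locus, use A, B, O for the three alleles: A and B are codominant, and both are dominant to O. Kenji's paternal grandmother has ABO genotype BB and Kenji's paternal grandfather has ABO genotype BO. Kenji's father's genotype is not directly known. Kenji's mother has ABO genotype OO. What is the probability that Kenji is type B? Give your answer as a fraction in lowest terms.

3/4

Kenji's father's ABO genotype from BB × BO: 1/2 BB, 1/2 BO.
Crossing each possibility with the mother OO and summing P(type B): 1/2·1 + 1/2·1/2 = 3/4.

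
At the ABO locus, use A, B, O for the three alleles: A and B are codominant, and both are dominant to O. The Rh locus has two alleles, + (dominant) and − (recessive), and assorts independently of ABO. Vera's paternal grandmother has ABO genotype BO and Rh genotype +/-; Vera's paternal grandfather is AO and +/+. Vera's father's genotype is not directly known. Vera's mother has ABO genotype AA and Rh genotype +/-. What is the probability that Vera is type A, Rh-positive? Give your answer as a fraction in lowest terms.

21/32

Vera's father's ABO genotype from BO × AO: 1/4 AB, 1/4 AO, 1/4 BO, 1/4 OO.
Crossing each possibility with the mother AA and summing P(type A): 1/4·1/2 + 1/4·1 + 1/4·1/2 + 1/4·1 = 3/4.
Similarly for Rh via the father's Rh distribution: P(Rh+) = 7/8.
Independent loci: 3/4 × 7/8 = 21/32.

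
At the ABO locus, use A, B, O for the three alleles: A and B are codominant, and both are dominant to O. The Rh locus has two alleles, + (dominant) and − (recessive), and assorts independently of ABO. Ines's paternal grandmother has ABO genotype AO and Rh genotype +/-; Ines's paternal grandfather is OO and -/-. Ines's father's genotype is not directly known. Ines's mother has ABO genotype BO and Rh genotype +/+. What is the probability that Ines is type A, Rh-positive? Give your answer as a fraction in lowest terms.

Ines's father's ABO genotype from AO × OO: 1/2 AO, 1/2 OO.
Crossing each possibility with the mother BO and summing P(type A): 1/2·1/4 + 1/2·0 = 1/8.
Similarly for Rh via the father's Rh distribution: P(Rh+) = 1.
Independent loci: 1/8 × 1 = 1/8.

1/8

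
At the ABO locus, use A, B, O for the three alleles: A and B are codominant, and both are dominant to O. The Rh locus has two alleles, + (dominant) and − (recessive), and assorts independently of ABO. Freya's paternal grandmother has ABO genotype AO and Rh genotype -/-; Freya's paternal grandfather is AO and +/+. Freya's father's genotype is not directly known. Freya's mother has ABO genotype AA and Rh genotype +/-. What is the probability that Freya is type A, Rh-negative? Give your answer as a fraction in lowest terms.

1/4

Freya's father's ABO genotype from AO × AO: 1/4 AA, 1/2 AO, 1/4 OO.
Crossing each possibility with the mother AA and summing P(type A): 1/4·1 + 1/2·1 + 1/4·1 = 1.
Similarly for Rh via the father's Rh distribution: P(Rh-) = 1/4.
Independent loci: 1 × 1/4 = 1/4.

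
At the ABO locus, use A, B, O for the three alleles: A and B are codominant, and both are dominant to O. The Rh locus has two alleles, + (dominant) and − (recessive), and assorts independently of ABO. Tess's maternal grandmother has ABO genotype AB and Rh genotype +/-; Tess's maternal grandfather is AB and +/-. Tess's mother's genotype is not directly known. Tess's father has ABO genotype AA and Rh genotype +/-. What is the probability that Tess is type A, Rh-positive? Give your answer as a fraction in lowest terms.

3/8

Tess's mother's ABO genotype from AB × AB: 1/4 AA, 1/2 AB, 1/4 BB.
Crossing each possibility with the father AA and summing P(type A): 1/4·1 + 1/2·1/2 + 1/4·0 = 1/2.
Similarly for Rh via the mother's Rh distribution: P(Rh+) = 3/4.
Independent loci: 1/2 × 3/4 = 3/8.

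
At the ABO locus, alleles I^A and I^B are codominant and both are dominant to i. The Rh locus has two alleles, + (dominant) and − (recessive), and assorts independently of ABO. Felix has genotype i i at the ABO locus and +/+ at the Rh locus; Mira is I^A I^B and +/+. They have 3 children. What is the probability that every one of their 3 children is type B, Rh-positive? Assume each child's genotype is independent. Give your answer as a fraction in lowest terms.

1/8

ABO cross i i × I^A I^B → 1/2 A, 1/2 B.
Rh cross +/+ × +/+ → 1 Rh+; so P(type B, Rh-positive) = 1/2 × 1 = 1/2 per child.
All 3 independent: (1/2)^3 = 1/8.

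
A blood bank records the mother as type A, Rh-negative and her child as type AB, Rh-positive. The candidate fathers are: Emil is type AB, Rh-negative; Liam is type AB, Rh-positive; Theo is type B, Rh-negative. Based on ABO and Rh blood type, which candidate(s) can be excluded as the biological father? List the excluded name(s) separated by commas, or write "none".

Emil, Theo

A candidate is excluded only if no genotype consistent with his phenotype could produce a type AB, Rh-positive child with a type A, Rh-negative mother.
Emil (type AB, Rh-): no genotype consistent with that phenotype can produce a type-AB Rh+ child with a type-A mother.
Theo (type B, Rh-): no genotype consistent with that phenotype can produce a type-AB Rh+ child with a type-A mother.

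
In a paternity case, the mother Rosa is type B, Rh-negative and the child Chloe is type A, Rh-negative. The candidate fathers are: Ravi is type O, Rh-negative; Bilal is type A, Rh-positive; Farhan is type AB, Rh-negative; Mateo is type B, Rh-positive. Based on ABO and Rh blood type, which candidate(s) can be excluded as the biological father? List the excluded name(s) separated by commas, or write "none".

A candidate is excluded only if no genotype consistent with his phenotype could produce a type A, Rh-negative child with a type B, Rh-negative mother.
Ravi (type O, Rh-): no genotype consistent with that phenotype can produce a type-A Rh- child with a type-B mother.
Mateo (type B, Rh+): no genotype consistent with that phenotype can produce a type-A Rh- child with a type-B mother.

Ravi, Mateo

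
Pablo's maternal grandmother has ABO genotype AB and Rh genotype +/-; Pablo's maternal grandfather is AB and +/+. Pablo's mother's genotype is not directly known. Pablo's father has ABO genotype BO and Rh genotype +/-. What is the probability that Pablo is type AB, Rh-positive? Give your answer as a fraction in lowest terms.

7/32

Pablo's mother's ABO genotype from AB × AB: 1/4 AA, 1/2 AB, 1/4 BB.
Crossing each possibility with the father BO and summing P(type AB): 1/4·1/2 + 1/2·1/4 + 1/4·0 = 1/4.
Similarly for Rh via the mother's Rh distribution: P(Rh+) = 7/8.
Independent loci: 1/4 × 7/8 = 7/32.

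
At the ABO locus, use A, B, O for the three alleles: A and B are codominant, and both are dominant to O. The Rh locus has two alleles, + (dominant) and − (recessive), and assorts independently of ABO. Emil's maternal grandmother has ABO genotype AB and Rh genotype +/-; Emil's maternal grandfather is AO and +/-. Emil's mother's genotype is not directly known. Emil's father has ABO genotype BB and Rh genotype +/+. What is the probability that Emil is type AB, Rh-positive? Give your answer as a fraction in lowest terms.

Emil's mother's ABO genotype from AB × AO: 1/4 AA, 1/4 AB, 1/4 AO, 1/4 BO.
Crossing each possibility with the father BB and summing P(type AB): 1/4·1 + 1/4·1/2 + 1/4·1/2 + 1/4·0 = 1/2.
Similarly for Rh via the mother's Rh distribution: P(Rh+) = 1.
Independent loci: 1/2 × 1 = 1/2.

1/2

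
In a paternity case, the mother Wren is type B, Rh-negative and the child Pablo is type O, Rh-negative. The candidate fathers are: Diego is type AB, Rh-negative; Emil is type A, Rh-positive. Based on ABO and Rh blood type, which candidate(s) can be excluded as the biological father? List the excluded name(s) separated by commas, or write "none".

A candidate is excluded only if no genotype consistent with his phenotype could produce a type O, Rh-negative child with a type B, Rh-negative mother.
Diego (type AB, Rh-): no genotype consistent with that phenotype can produce a type-O Rh- child with a type-B mother.

Diego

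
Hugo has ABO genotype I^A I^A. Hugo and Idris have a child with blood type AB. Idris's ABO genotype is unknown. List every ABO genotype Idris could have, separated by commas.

For each candidate genotype of Idris, check whether crossing it with I^A I^A can produce every observed child phenotype.
  I^A I^A → possible child types {A} ✗
  I^A I^B → possible child types {A, AB} ✓
  I^A i → possible child types {A} ✗
  I^B I^B → possible child types {AB} ✓
  I^B i → possible child types {A, AB} ✓
  i i → possible child types {A} ✗

I^A I^B, I^B I^B, I^B i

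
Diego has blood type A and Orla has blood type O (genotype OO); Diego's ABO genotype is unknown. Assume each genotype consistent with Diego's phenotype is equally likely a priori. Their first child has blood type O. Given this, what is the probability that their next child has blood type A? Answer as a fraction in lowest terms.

1/2

Possible genotypes: Diego ∈ {AA, AO}; Orla ∈ {OO}.
Weight each parental genotype pair by prior × P(type-O child):
  AO × OO: posterior weight 1; P(next child type A) = 1/2.
Weighted sum = 1/2.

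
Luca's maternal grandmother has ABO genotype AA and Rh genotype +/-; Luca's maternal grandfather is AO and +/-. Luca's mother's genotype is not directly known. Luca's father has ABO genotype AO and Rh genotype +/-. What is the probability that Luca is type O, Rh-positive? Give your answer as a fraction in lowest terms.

Luca's mother's ABO genotype from AA × AO: 1/2 AA, 1/2 AO.
Crossing each possibility with the father AO and summing P(type O): 1/2·0 + 1/2·1/4 = 1/8.
Similarly for Rh via the mother's Rh distribution: P(Rh+) = 3/4.
Independent loci: 1/8 × 3/4 = 3/32.

3/32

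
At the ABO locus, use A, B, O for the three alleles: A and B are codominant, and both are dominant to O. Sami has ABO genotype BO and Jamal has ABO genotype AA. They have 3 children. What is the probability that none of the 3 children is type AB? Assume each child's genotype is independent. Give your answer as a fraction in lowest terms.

ABO cross BO × AA → 1/2 A, 1/2 AB.
So P(type AB) = 1/2 per child.
P(not type AB) = 1/2 for one child; (1/2)^3 = 1/8.

1/8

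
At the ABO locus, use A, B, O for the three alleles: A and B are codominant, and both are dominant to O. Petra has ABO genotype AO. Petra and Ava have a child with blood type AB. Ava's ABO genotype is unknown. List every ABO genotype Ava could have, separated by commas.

For each candidate genotype of Ava, check whether crossing it with AO can produce every observed child phenotype.
  AA → possible child types {A} ✗
  AB → possible child types {A, B, AB} ✓
  AO → possible child types {O, A} ✗
  BB → possible child types {B, AB} ✓
  BO → possible child types {O, A, B, AB} ✓
  OO → possible child types {O, A} ✗

AB, BB, BO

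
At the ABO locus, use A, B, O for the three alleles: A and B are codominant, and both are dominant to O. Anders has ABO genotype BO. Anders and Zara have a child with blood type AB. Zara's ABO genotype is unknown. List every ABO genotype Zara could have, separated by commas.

For each candidate genotype of Zara, check whether crossing it with BO can produce every observed child phenotype.
  AA → possible child types {A, AB} ✓
  AB → possible child types {A, B, AB} ✓
  AO → possible child types {O, A, B, AB} ✓
  BB → possible child types {B} ✗
  BO → possible child types {O, B} ✗
  OO → possible child types {O, B} ✗

AA, AB, AO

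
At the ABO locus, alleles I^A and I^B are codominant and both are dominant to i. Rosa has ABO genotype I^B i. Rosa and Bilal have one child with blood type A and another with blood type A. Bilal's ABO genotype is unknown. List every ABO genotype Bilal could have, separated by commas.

For each candidate genotype of Bilal, check whether crossing it with I^B i can produce every observed child phenotype.
  I^A I^A → possible child types {A, AB} ✓
  I^A I^B → possible child types {A, B, AB} ✓
  I^A i → possible child types {O, A, B, AB} ✓
  I^B I^B → possible child types {B} ✗
  I^B i → possible child types {O, B} ✗
  i i → possible child types {O, B} ✗

I^A I^A, I^A I^B, I^A i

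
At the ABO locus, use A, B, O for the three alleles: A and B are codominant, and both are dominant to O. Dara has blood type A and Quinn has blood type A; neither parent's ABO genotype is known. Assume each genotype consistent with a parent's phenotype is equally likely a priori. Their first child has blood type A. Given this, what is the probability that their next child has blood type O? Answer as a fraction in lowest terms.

Possible genotypes: Dara ∈ {AA, AO}; Quinn ∈ {AA, AO}.
Weight each parental genotype pair by prior × P(type-A child):
  AA × AA: posterior weight 4/15; P(next child type O) = 0.
  AA × AO: posterior weight 4/15; P(next child type O) = 0.
  AO × AA: posterior weight 4/15; P(next child type O) = 0.
  AO × AO: posterior weight 1/5; P(next child type O) = 1/4.
Weighted sum = 1/20.

1/20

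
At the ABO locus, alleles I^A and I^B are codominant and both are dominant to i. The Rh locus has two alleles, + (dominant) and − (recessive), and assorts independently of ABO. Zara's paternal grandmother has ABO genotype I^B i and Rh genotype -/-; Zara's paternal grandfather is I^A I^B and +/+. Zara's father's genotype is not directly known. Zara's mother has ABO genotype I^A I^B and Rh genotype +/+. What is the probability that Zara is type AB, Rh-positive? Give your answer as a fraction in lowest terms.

3/8

Zara's father's ABO genotype from I^B i × I^A I^B: 1/4 I^A I^B, 1/4 I^A i, 1/4 I^B I^B, 1/4 I^B i.
Crossing each possibility with the mother I^A I^B and summing P(type AB): 1/4·1/2 + 1/4·1/4 + 1/4·1/2 + 1/4·1/4 = 3/8.
Similarly for Rh via the father's Rh distribution: P(Rh+) = 1.
Independent loci: 3/8 × 1 = 3/8.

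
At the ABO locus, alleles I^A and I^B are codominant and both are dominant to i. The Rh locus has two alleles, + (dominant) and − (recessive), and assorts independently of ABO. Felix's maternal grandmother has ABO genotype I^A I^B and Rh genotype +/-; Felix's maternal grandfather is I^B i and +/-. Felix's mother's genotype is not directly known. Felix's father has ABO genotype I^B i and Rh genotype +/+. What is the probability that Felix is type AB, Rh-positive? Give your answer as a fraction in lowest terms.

1/8

Felix's mother's ABO genotype from I^A I^B × I^B i: 1/4 I^A I^B, 1/4 I^A i, 1/4 I^B I^B, 1/4 I^B i.
Crossing each possibility with the father I^B i and summing P(type AB): 1/4·1/4 + 1/4·1/4 + 1/4·0 + 1/4·0 = 1/8.
Similarly for Rh via the mother's Rh distribution: P(Rh+) = 1.
Independent loci: 1/8 × 1 = 1/8.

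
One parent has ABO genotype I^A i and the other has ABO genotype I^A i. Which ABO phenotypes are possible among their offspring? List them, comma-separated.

Gametes from I^A i × I^A i give offspring ABO genotypes I^A I^A, I^A i, i i, i.e. phenotypes O, A.

O, A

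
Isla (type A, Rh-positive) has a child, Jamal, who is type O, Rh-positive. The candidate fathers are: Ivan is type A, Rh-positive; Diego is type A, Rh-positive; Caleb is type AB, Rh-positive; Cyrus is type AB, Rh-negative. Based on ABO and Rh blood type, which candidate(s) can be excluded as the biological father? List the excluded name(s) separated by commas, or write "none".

Caleb, Cyrus

A candidate is excluded only if no genotype consistent with his phenotype could produce a type O, Rh-positive child with a type A, Rh-positive mother.
Caleb (type AB, Rh+): no genotype consistent with that phenotype can produce a type-O Rh+ child with a type-A mother.
Cyrus (type AB, Rh-): no genotype consistent with that phenotype can produce a type-O Rh+ child with a type-A mother.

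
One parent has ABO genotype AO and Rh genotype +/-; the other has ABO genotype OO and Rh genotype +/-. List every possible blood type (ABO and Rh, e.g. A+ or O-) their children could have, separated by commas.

O+, O-, A+, A-

Gametes from AO × OO give offspring ABO genotypes AO, OO, i.e. phenotypes O, A.
Rh cross +/- × +/- → phenotypes Rh+, Rh-.
Combining independently: O+, O-, A+, A-.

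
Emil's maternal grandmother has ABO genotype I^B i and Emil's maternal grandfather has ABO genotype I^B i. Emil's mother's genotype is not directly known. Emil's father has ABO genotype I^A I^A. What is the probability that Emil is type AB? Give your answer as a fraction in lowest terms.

1/2

Emil's mother's ABO genotype from I^B i × I^B i: 1/4 I^B I^B, 1/2 I^B i, 1/4 i i.
Crossing each possibility with the father I^A I^A and summing P(type AB): 1/4·1 + 1/2·1/2 + 1/4·0 = 1/2.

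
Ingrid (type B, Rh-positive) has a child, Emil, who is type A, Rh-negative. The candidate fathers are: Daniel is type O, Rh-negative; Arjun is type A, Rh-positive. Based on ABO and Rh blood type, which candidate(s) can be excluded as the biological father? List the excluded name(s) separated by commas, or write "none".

A candidate is excluded only if no genotype consistent with his phenotype could produce a type A, Rh-negative child with a type B, Rh-positive mother.
Daniel (type O, Rh-): no genotype consistent with that phenotype can produce a type-A Rh- child with a type-B mother.

Daniel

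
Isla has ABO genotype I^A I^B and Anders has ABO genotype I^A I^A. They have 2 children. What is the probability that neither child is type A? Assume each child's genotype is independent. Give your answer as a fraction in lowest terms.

ABO cross I^A I^B × I^A I^A → 1/2 A, 1/2 AB.
So P(type A) = 1/2 per child.
P(not type A) = 1/2 for one child; (1/2)^2 = 1/4.

1/4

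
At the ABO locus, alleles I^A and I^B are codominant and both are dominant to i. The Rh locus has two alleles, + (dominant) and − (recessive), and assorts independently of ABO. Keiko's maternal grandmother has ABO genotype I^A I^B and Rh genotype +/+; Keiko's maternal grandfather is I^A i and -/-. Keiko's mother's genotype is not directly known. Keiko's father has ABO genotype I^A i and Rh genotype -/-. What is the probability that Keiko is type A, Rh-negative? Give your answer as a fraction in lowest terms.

Keiko's mother's ABO genotype from I^A I^B × I^A i: 1/4 I^A I^A, 1/4 I^A I^B, 1/4 I^A i, 1/4 I^B i.
Crossing each possibility with the father I^A i and summing P(type A): 1/4·1 + 1/4·1/2 + 1/4·3/4 + 1/4·1/4 = 5/8.
Similarly for Rh via the mother's Rh distribution: P(Rh-) = 1/2.
Independent loci: 5/8 × 1/2 = 5/16.

5/16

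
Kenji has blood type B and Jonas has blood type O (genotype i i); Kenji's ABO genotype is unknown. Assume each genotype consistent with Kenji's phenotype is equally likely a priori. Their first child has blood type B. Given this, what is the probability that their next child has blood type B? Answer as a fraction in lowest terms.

5/6

Possible genotypes: Kenji ∈ {I^B I^B, I^B i}; Jonas ∈ {i i}.
Weight each parental genotype pair by prior × P(type-B child):
  I^B I^B × i i: posterior weight 2/3; P(next child type B) = 1.
  I^B i × i i: posterior weight 1/3; P(next child type B) = 1/2.
Weighted sum = 5/6.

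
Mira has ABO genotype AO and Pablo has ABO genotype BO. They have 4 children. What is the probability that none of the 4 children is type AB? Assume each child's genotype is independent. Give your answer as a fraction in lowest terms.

81/256

ABO cross AO × BO → 1/4 O, 1/4 A, 1/4 B, 1/4 AB.
So P(type AB) = 1/4 per child.
P(not type AB) = 3/4 for one child; (3/4)^4 = 81/256.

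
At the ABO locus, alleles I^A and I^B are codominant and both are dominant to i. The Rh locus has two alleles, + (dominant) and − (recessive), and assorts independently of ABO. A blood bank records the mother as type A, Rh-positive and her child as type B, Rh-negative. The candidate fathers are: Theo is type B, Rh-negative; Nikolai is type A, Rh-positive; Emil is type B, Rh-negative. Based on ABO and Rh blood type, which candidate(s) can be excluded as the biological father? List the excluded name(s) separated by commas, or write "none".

A candidate is excluded only if no genotype consistent with his phenotype could produce a type B, Rh-negative child with a type A, Rh-positive mother.
Nikolai (type A, Rh+): no genotype consistent with that phenotype can produce a type-B Rh- child with a type-A mother.

Nikolai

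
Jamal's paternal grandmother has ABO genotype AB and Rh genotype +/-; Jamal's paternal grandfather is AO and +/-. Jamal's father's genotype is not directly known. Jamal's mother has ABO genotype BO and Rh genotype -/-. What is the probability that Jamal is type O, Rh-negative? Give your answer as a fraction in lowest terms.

1/16

Jamal's father's ABO genotype from AB × AO: 1/4 AA, 1/4 AB, 1/4 AO, 1/4 BO.
Crossing each possibility with the mother BO and summing P(type O): 1/4·0 + 1/4·0 + 1/4·1/4 + 1/4·1/4 = 1/8.
Similarly for Rh via the father's Rh distribution: P(Rh-) = 1/2.
Independent loci: 1/8 × 1/2 = 1/16.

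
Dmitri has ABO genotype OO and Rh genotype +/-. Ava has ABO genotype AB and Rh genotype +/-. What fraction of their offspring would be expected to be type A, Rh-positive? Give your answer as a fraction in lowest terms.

3/8

ABO cross OO × AB → offspring phenotypes: 1/2 A, 1/2 B.
Rh cross +/- × +/- → 3/4 Rh+, 1/4 Rh-.
Independent loci: P(type A, Rh-positive) = 1/2 × 3/4 = 3/8.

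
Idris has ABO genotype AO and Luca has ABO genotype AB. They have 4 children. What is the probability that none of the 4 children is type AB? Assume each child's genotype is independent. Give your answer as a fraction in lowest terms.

81/256

ABO cross AO × AB → 1/2 A, 1/4 B, 1/4 AB.
So P(type AB) = 1/4 per child.
P(not type AB) = 3/4 for one child; (3/4)^4 = 81/256.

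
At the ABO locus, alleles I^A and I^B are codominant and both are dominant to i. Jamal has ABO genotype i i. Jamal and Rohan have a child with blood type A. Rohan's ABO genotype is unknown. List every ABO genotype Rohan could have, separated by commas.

I^A I^A, I^A I^B, I^A i

For each candidate genotype of Rohan, check whether crossing it with i i can produce every observed child phenotype.
  I^A I^A → possible child types {A} ✓
  I^A I^B → possible child types {A, B} ✓
  I^A i → possible child types {O, A} ✓
  I^B I^B → possible child types {B} ✗
  I^B i → possible child types {O, B} ✗
  i i → possible child types {O} ✗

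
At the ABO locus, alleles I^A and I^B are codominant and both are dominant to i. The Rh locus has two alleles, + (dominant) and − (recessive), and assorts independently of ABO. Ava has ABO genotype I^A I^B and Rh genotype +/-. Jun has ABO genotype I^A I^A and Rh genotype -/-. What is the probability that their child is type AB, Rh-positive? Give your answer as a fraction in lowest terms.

1/4

ABO cross I^A I^B × I^A I^A → offspring phenotypes: 1/2 A, 1/2 AB.
Rh cross +/- × -/- → 1/2 Rh+, 1/2 Rh-.
Independent loci: P(type AB, Rh-positive) = 1/2 × 1/2 = 1/4.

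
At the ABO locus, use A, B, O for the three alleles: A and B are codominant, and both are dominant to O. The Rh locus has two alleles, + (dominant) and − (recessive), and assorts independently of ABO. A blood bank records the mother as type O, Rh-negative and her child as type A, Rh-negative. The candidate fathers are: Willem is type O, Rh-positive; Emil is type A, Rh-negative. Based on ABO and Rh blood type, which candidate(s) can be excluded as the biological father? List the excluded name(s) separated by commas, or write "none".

A candidate is excluded only if no genotype consistent with his phenotype could produce a type A, Rh-negative child with a type O, Rh-negative mother.
Willem (type O, Rh+): no genotype consistent with that phenotype can produce a type-A Rh- child with a type-O mother.

Willem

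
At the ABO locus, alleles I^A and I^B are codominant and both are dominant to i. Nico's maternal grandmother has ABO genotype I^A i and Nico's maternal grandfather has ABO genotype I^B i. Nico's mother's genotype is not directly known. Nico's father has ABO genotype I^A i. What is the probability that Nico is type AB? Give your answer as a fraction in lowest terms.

1/8

Nico's mother's ABO genotype from I^A i × I^B i: 1/4 I^A I^B, 1/4 I^A i, 1/4 I^B i, 1/4 i i.
Crossing each possibility with the father I^A i and summing P(type AB): 1/4·1/4 + 1/4·0 + 1/4·1/4 + 1/4·0 = 1/8.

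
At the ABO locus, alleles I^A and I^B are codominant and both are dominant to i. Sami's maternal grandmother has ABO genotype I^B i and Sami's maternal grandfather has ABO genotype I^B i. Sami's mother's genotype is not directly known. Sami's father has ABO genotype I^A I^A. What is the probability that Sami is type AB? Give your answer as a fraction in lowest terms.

1/2

Sami's mother's ABO genotype from I^B i × I^B i: 1/4 I^B I^B, 1/2 I^B i, 1/4 i i.
Crossing each possibility with the father I^A I^A and summing P(type AB): 1/4·1 + 1/2·1/2 + 1/4·0 = 1/2.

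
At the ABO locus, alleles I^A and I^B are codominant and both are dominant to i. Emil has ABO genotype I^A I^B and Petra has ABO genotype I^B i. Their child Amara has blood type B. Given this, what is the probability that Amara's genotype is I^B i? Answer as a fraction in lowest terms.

1/2

Cross I^A I^B × I^B i → 1/4 I^A I^B, 1/4 I^A i, 1/4 I^B I^B, 1/4 I^B i.
Type-B genotypes among offspring: I^B I^B (1/4), I^B i (1/4); total 1/2.
P(I^B i | type B) = (1/4) / (1/2) = 1/2.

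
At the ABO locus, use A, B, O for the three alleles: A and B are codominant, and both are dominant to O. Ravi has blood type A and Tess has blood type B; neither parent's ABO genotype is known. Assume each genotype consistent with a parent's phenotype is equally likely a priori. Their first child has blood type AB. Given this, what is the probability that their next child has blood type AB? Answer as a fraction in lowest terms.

25/36

Possible genotypes: Ravi ∈ {AA, AO}; Tess ∈ {BB, BO}.
Weight each parental genotype pair by prior × P(type-AB child):
  AA × BB: posterior weight 4/9; P(next child type AB) = 1.
  AA × BO: posterior weight 2/9; P(next child type AB) = 1/2.
  AO × BB: posterior weight 2/9; P(next child type AB) = 1/2.
  AO × BO: posterior weight 1/9; P(next child type AB) = 1/4.
Weighted sum = 25/36.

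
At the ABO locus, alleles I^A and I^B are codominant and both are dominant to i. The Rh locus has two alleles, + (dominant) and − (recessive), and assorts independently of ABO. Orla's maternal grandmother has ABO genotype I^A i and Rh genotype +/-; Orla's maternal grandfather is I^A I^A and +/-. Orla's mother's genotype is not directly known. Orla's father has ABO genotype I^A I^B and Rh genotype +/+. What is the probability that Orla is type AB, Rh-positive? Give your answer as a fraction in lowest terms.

3/8

Orla's mother's ABO genotype from I^A i × I^A I^A: 1/2 I^A I^A, 1/2 I^A i.
Crossing each possibility with the father I^A I^B and summing P(type AB): 1/2·1/2 + 1/2·1/4 = 3/8.
Similarly for Rh via the mother's Rh distribution: P(Rh+) = 1.
Independent loci: 3/8 × 1 = 3/8.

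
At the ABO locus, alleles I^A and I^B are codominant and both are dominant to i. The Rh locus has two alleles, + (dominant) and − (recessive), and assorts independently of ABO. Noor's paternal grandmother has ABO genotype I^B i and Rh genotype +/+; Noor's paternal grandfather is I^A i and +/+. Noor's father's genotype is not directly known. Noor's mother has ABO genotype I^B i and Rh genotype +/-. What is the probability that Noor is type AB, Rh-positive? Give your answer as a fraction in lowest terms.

1/8

Noor's father's ABO genotype from I^B i × I^A i: 1/4 I^A I^B, 1/4 I^A i, 1/4 I^B i, 1/4 i i.
Crossing each possibility with the mother I^B i and summing P(type AB): 1/4·1/4 + 1/4·1/4 + 1/4·0 + 1/4·0 = 1/8.
Similarly for Rh via the father's Rh distribution: P(Rh+) = 1.
Independent loci: 1/8 × 1 = 1/8.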